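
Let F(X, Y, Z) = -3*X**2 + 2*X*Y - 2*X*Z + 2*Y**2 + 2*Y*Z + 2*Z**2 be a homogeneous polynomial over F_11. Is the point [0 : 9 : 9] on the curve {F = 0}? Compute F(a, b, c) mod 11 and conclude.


F(0,9,9) ≡ 2 (mod 11); P is NOT on the curve.

Evaluate F(0, 9, 9) term-by-term (mod 11).
  -3*X**2 ↦ -3·0·1·1 = 0
  2*X*Y ↦ 2·0·9·1 = 0
  -2*X*Z ↦ -2·0·1·9 = 0
  2*Y**2 ↦ 2·1·81·1 = 162
  2*Y*Z ↦ 2·1·9·9 = 162
  2*Z**2 ↦ 2·1·1·81 = 162
Sum: F(0, 9, 9) = (0) + (0) + (0) + (162) + (162) + (162) = 486.
Reducing mod 11: 486 ≡ 2 (mod 11).
Since F(a, b, c) ≡ 2 ≠ 0 (mod 11), P does NOT lie on the curve.


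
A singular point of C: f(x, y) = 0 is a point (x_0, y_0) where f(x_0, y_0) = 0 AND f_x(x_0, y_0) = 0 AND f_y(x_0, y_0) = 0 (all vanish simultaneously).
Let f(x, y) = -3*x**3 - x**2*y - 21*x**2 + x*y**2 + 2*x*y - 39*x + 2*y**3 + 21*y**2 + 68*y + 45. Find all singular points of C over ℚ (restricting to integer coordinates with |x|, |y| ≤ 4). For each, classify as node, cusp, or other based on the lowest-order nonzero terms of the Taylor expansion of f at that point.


Singular points: {(-2, -3)}; classification: cusp.

Compute partial derivatives:
  f_x = -9*x**2 - 2*x*y - 42*x + y**2 + 2*y - 39.
  f_y = -x**2 + 2*x*y + 2*x + 6*y**2 + 42*y + 68.
Scan x_0 ∈ {−4, ..., 4}. For each x_0, f_y(x_0, y) is a polynomial in y; find its integer roots y ∈ {−4, ..., 4}, then test f_x and f at those candidates.
  x = -4: f_y(-4, y) = 6*y**2 + 34*y + 44; vanishes at y ∈ {-2}. (-4, -2): f_x = -31 ≠ 0.
  x = -3: f_y(-3, y) = 6*y**2 + 36*y + 53; no integer root y with |y| ≤ 4.
  x = -2: f_y(-2, y) = 6*y**2 + 38*y + 60; vanishes at y ∈ {-3}. (-2, -3): f_x = 0, f = 0 — SINGULAR.
  x = -1: f_y(-1, y) = 6*y**2 + 40*y + 65; no integer root y with |y| ≤ 4.
  x = 0: f_y(0, y) = 6*y**2 + 42*y + 68; no integer root y with |y| ≤ 4.
  x = 1: f_y(1, y) = 6*y**2 + 44*y + 69; no integer root y with |y| ≤ 4.
  x = 2: f_y(2, y) = 6*y**2 + 46*y + 68; vanishes at y ∈ {-2}. (2, -2): f_x = -151 ≠ 0.
  x = 3: f_y(3, y) = 6*y**2 + 48*y + 65; no integer root y with |y| ≤ 4.
  x = 4: f_y(4, y) = 6*y**2 + 50*y + 60; no integer root y with |y| ≤ 4.
Only singular point on the grid: (-2, -3).
Classify: substitute x = -2 + u, y = -3 + v and expand: f = -3*u**3 - u**2*v + u*v**2 + 2*v**3 + v**2.
No constant or linear terms (consistent with a singular point). Quadratic part: v**2. Cubic part: -3*u**3 - u**2*v + u*v**2 + 2*v**3.
The quadratic part v**2 is a perfect square, so there is a single (double) tangent line v = 0, i.e. y = -3. Restricting the cubic part to that line (v = 0) leaves -3*u**3 ≠ 0, so f is not divisible by v and the branch is v² ≈ 3*u**3 to lowest order — this is a cusp.
Classification: cusp.


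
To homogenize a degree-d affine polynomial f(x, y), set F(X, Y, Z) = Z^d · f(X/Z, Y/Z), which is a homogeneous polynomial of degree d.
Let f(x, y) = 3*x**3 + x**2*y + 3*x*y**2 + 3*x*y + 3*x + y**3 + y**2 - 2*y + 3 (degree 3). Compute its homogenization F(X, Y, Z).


F(X, Y, Z) = 3*X**3 + X**2*Y + 3*X*Y**2 + 3*X*Y*Z + 3*X*Z**2 + Y**3 + Y**2*Z - 2*Y*Z**2 + 3*Z**3

deg(f) = 3.
Substitute x = X/Z, y = Y/Z into f, then multiply by Z^3.
  monomial 3·x^3·y^0 ↦ 3·X^3·Y^0·Z^0.
  monomial 1·x^2·y^1 ↦ 1·X^2·Y^1·Z^0.
  monomial 3·x^1·y^2 ↦ 3·X^1·Y^2·Z^0.
  monomial 3·x^1·y^1 ↦ 3·X^1·Y^1·Z^1.
  monomial 3·x^1·y^0 ↦ 3·X^1·Y^0·Z^2.
  monomial 1·x^0·y^3 ↦ 1·X^0·Y^3·Z^0.
  monomial 1·x^0·y^2 ↦ 1·X^0·Y^2·Z^1.
  monomial -2·x^0·y^1 ↦ -2·X^0·Y^1·Z^2.
  monomial 3·x^0·y^0 ↦ 3·X^0·Y^0·Z^3.
Collecting: F(X, Y, Z) = 3*X**3 + X**2*Y + 3*X*Y**2 + 3*X*Y*Z + 3*X*Z**2 + Y**3 + Y**2*Z - 2*Y*Z**2 + 3*Z**3.


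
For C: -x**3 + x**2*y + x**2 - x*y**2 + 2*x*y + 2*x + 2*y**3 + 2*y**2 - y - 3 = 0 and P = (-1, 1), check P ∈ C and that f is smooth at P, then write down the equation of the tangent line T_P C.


Tangent line at P: -4*x + 10*y - 14 = 0.

Step 1: f(-1, 1) = 0, so P lies on C.
Step 2: partial derivatives
  f_x(x, y) = -3*x**2 + 2*x*y + 2*x - y**2 + 2*y + 2, f_y(x, y) = x**2 - 2*x*y + 2*x + 6*y**2 + 4*y - 1.
  f_x(P) = -4, f_y(P) = 10 (gradient nonzero, so P is smooth).
Step 3: tangent line at P: -4·(x − -1) + 10·(y − 1) = 0.
Expanding: -4*x + 10*y - 14 = 0.


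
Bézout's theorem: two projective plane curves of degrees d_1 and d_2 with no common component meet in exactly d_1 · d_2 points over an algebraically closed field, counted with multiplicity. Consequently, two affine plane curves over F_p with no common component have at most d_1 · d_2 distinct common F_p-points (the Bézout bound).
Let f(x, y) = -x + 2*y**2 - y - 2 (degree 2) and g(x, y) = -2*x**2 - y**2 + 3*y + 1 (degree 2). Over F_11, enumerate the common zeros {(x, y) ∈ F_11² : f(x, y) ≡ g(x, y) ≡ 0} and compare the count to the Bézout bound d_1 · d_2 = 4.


Common zeros: {(10, 5)}; count = 1; Bézout bound = 4.

deg(f) = 2, deg(g) = 2, so Bézout bound = 4.
Scan x ∈ F_11. For each x, list the y ∈ F_11 with f(x, y) ≡ 0 and those with g(x, y) ≡ 0 (mod 11); the common zeros in that column are the intersection.
  x = 0: f ≡ 0 at y ∈ ∅; g ≡ 0 at y ∈ ∅; common: ∅.
  x = 1: f ≡ 0 at y ∈ {7, 10}; g ≡ 0 at y ∈ {5, 9}; common: ∅.
  x = 2: f ≡ 0 at y ∈ {3}; g ≡ 0 at y ∈ {4, 10}; common: ∅.
  x = 3: f ≡ 0 at y ∈ ∅; g ≡ 0 at y ∈ ∅; common: ∅.
  x = 4: f ≡ 0 at y ∈ {2, 4}; g ≡ 0 at y ∈ ∅; common: ∅.
  x = 5: f ≡ 0 at y ∈ ∅; g ≡ 0 at y ∈ {7}; common: ∅.
  x = 6: f ≡ 0 at y ∈ ∅; g ≡ 0 at y ∈ {7}; common: ∅.
  x = 7: f ≡ 0 at y ∈ ∅; g ≡ 0 at y ∈ ∅; common: ∅.
  x = 8: f ≡ 0 at y ∈ {8, 9}; g ≡ 0 at y ∈ ∅; common: ∅.
  x = 9: f ≡ 0 at y ∈ {0, 6}; g ≡ 0 at y ∈ {4, 10}; common: ∅.
  x = 10: f ≡ 0 at y ∈ {1, 5}; g ≡ 0 at y ∈ {5, 9}; common: {5}.
Collecting: common zeros = {(10, 5)}, so the count is 1.
Comparison with the Bézout bound: 1 ≤ 4 = deg(f)·deg(g), as expected for curves with no common component (the affine F_11-count falls short of the bound because intersections may lie at infinity, over extension fields, or carry multiplicity).


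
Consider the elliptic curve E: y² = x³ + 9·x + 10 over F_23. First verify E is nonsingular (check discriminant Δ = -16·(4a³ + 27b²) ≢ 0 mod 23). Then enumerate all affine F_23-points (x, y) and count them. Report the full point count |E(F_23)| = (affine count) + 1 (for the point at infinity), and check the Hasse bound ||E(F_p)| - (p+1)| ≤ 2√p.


Affine points = {(2, 6), (2, 17), (3, 8), (3, 15), (4, 8), (4, 15), (6, 2), (6, 21), (7, 5), (7, 18), (12, 11), (12, 12), (13, 1), (13, 22), (15, 1), (15, 22), (16, 8), (16, 15), (17, 4), (17, 19), (18, 1), (18, 22), (19, 5), (19, 18), (20, 5), (20, 18), (22, 0)}; affine count = 27; |E(F_23)| = 28.

Discriminant check: Δ ∝ 4a³ + 27b² = 4·9³ + 27·10² = 4·729 + 27·100 ≡ 4 (mod 23). Nonzero ⇒ E is nonsingular.
For each x ∈ F_23, compute rhs = x³ + 9·x + 10 mod 23, then count y ∈ F_23 with y² ≡ rhs.
  x = 0: rhs = 10, matching y values: none (0 points).
  x = 1: rhs = 20, matching y values: none (0 points).
  x = 2: rhs = 13, matching y values: 6, 17 (2 points).
  x = 3: rhs = 18, matching y values: 8, 15 (2 points).
  x = 4: rhs = 18, matching y values: 8, 15 (2 points).
  x = 5: rhs = 19, matching y values: none (0 points).
  x = 6: rhs = 4, matching y values: 2, 21 (2 points).
  x = 7: rhs = 2, matching y values: 5, 18 (2 points).
  x = 8: rhs = 19, matching y values: none (0 points).
  x = 9: rhs = 15, matching y values: none (0 points).
  x = 10: rhs = 19, matching y values: none (0 points).
  x = 11: rhs = 14, matching y values: none (0 points).
  x = 12: rhs = 6, matching y values: 11, 12 (2 points).
  x = 13: rhs = 1, matching y values: 1, 22 (2 points).
  x = 14: rhs = 5, matching y values: none (0 points).
  x = 15: rhs = 1, matching y values: 1, 22 (2 points).
  x = 16: rhs = 18, matching y values: 8, 15 (2 points).
  x = 17: rhs = 16, matching y values: 4, 19 (2 points).
  x = 18: rhs = 1, matching y values: 1, 22 (2 points).
  x = 19: rhs = 2, matching y values: 5, 18 (2 points).
  x = 20: rhs = 2, matching y values: 5, 18 (2 points).
  x = 21: rhs = 7, matching y values: none (0 points).
  x = 22: rhs = 0, matching y values: 0 (1 points).
Total affine count: 27.
Full point count |E(F_23)| = 27 + 1 = 28.
Hasse bound: |28 − (23+1)| = |4| = 4 ≤ 2√23 ≈ 9.5917 ✓.


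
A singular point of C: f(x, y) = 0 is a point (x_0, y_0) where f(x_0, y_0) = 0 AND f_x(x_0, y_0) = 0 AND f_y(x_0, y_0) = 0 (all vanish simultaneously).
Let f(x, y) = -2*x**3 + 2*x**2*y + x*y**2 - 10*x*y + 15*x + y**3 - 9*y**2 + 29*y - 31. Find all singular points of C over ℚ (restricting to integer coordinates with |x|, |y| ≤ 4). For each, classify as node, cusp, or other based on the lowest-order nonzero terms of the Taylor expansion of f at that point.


Singular points: {(1, 3)}; classification: cusp.

Compute partial derivatives:
  f_x = -6*x**2 + 4*x*y + y**2 - 10*y + 15.
  f_y = 2*x**2 + 2*x*y - 10*x + 3*y**2 - 18*y + 29.
Scan x_0 ∈ {−4, ..., 4}. For each x_0, f_y(x_0, y) is a polynomial in y; find its integer roots y ∈ {−4, ..., 4}, then test f_x and f at those candidates.
  x = -4: f_y(-4, y) = 3*y**2 - 26*y + 101; no integer root y with |y| ≤ 4.
  x = -3: f_y(-3, y) = 3*y**2 - 24*y + 77; no integer root y with |y| ≤ 4.
  x = -2: f_y(-2, y) = 3*y**2 - 22*y + 57; no integer root y with |y| ≤ 4.
  x = -1: f_y(-1, y) = 3*y**2 - 20*y + 41; no integer root y with |y| ≤ 4.
  x = 0: f_y(0, y) = 3*y**2 - 18*y + 29; no integer root y with |y| ≤ 4.
  x = 1: f_y(1, y) = 3*y**2 - 16*y + 21; vanishes at y ∈ {3}. (1, 3): f_x = 0, f = 0 — SINGULAR.
  x = 2: f_y(2, y) = 3*y**2 - 14*y + 17; no integer root y with |y| ≤ 4.
  x = 3: f_y(3, y) = 3*y**2 - 12*y + 17; no integer root y with |y| ≤ 4.
  x = 4: f_y(4, y) = 3*y**2 - 10*y + 21; no integer root y with |y| ≤ 4.
Only singular point on the grid: (1, 3).
Classify: substitute x = 1 + u, y = 3 + v and expand: f = -2*u**3 + 2*u**2*v + u*v**2 + v**3 + v**2.
No constant or linear terms (consistent with a singular point). Quadratic part: v**2. Cubic part: -2*u**3 + 2*u**2*v + u*v**2 + v**3.
The quadratic part v**2 is a perfect square, so there is a single (double) tangent line v = 0, i.e. y = 3. Restricting the cubic part to that line (v = 0) leaves -2*u**3 ≠ 0, so f is not divisible by v and the branch is v² ≈ 2*u**3 to lowest order — this is a cusp.
Classification: cusp.


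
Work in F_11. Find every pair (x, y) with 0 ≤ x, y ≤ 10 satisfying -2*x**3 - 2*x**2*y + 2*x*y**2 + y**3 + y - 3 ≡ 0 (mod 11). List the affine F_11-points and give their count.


Affine F_11-points: {(0, 8), (1, 5), (1, 7), (1, 8), (2, 8), (4, 6), (5, 0), (6, 9)}; count = 8.

For each of the 121 pairs (x, y) ∈ F_11², evaluate f(x, y) mod 11. Record the zeros.
  x = 0: [0↦8, 1↦10, 2↦7, 3↦5, 4↦10, 5↦6, 6↦10, 7↦6, 8↦0, 9↦9, 10↦6]  zeros at y ∈ {8}
  x = 1: [0↦6, 1↦8, 2↦9, 3↦4, 4↦10, 5↦0, 6↦2, 7↦0, 8↦0, 9↦8, 10↦8]  zeros at y ∈ {5, 7, 8}
  x = 2: [0↦3, 1↦1, 2↦2, 3↦1, 4↦4, 5↦6, 6↦2, 7↦9, 8↦0, 9↦3, 10↦2]  zeros at y ∈ {8}
  x = 3: [0↦9, 1↦10, 2↦7, 3↦6, 4↦2, 5↦1, 6↦9, 7↦10, 8↦10, 9↦4, 10↦9]  zeros at y ∈ ∅
  x = 4: [0↦1, 1↦1, 2↦1, 3↦7, 4↦3, 5↦6, 6↦0, 7↦2, 8↦7, 9↦10, 10↦6]  zeros at y ∈ {6}
  x = 5: [0↦0, 1↦6, 2↦5, 3↦3, 4↦6, 5↦9, 6↦7, 7↦6, 8↦1, 9↦9, 10↦3]  zeros at y ∈ {0}
  x = 6: [0↦5, 1↦2, 2↦7, 3↦4, 4↦10, 5↦9, 6↦7, 7↦10, 8↦2, 9↦0, 10↦10]  zeros at y ∈ {9}
  x = 7: [0↦4, 1↦10, 2↦6, 3↦9, 4↦3, 5↦5, 6↦10, 7↦2, 8↦9, 9↦4, 10↦4]  zeros at y ∈ ∅
  x = 8: [0↦7, 1↦7, 2↦1, 3↦6, 4↦6, 5↦7, 6↦4, 7↦3, 8↦10, 9↦9, 10↦6]  zeros at y ∈ ∅
  x = 9: [0↦2, 1↦3, 2↦2, 3↦5, 4↦7, 5↦3, 6↦10, 7↦1, 8↦4, 9↦3, 10↦4]  zeros at y ∈ ∅
  x = 10: [0↦10, 1↦8, 2↦8, 3↦5, 4↦5, 5↦3, 6↦5, 7↦6, 8↦1, 9↦7, 10↦8]  zeros at y ∈ ∅
Collecting zeros: affine points = {(0, 8), (1, 5), (1, 7), (1, 8), (2, 8), (4, 6), (5, 0), (6, 9)}.
Total count |C(F_11)_aff| = 8.


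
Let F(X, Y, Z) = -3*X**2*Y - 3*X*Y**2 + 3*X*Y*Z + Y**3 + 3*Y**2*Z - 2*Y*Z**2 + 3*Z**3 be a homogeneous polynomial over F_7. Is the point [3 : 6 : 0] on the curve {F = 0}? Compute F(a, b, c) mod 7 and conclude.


F(3,6,0) ≡ 3 (mod 7); P is NOT on the curve.

Evaluate F(3, 6, 0) term-by-term (mod 7).
  -3*X**2*Y ↦ -3·9·6·1 = -162
  -3*X*Y**2 ↦ -3·3·36·1 = -324
  3*X*Y*Z ↦ 3·3·6·0 = 0
  Y**3 ↦ 1·1·216·1 = 216
  3*Y**2*Z ↦ 3·1·36·0 = 0
  -2*Y*Z**2 ↦ -2·1·6·0 = 0
  3*Z**3 ↦ 3·1·1·0 = 0
Sum: F(3, 6, 0) = (-162) + (-324) + (0) + (216) + (0) + (0) + (0) = -270.
Reducing mod 7: -270 ≡ 3 (mod 7).
Since F(a, b, c) ≡ 3 ≠ 0 (mod 7), P does NOT lie on the curve.


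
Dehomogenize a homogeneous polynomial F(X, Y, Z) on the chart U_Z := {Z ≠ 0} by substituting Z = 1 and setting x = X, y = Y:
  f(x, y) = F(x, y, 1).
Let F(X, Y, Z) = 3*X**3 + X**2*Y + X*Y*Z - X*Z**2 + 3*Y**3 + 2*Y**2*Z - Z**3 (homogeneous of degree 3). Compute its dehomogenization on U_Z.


f(x, y) = 3*x**3 + x**2*y + x*y - x + 3*y**3 + 2*y**2 - 1

On U_Z we set Z = 1. Each monomial c·X^i·Y^j·Z^k in F becomes c·x^i·y^j·1^k = c·x^i·y^j.
Substituting Z = 1: F(X, Y, 1) = 3*x**3 + x**2*y + x*y - x + 3*y**3 + 2*y**2 - 1.
Note: deg(f) ≤ deg(F) = 3; strict inequality happens when F is divisible by Z (lost terms).


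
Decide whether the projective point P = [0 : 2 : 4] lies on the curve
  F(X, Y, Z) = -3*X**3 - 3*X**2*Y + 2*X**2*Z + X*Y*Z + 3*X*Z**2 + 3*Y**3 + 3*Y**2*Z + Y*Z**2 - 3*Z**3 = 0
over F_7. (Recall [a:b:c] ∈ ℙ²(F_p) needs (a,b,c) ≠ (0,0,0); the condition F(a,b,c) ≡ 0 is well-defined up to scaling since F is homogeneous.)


F(0,2,4) ≡ 3 (mod 7); P is NOT on the curve.

Evaluate F(0, 2, 4) term-by-term (mod 7).
  -3*X**3 ↦ -3·0·1·1 = 0
  -3*X**2*Y ↦ -3·0·2·1 = 0
  2*X**2*Z ↦ 2·0·1·4 = 0
  X*Y*Z ↦ 1·0·2·4 = 0
  3*X*Z**2 ↦ 3·0·1·16 = 0
  3*Y**3 ↦ 3·1·8·1 = 24
  3*Y**2*Z ↦ 3·1·4·4 = 48
  Y*Z**2 ↦ 1·1·2·16 = 32
  -3*Z**3 ↦ -3·1·1·64 = -192
Sum: F(0, 2, 4) = (0) + (0) + (0) + (0) + (0) + (24) + (48) + (32) + (-192) = -88.
Reducing mod 7: -88 ≡ 3 (mod 7).
Since F(a, b, c) ≡ 3 ≠ 0 (mod 7), P does NOT lie on the curve.


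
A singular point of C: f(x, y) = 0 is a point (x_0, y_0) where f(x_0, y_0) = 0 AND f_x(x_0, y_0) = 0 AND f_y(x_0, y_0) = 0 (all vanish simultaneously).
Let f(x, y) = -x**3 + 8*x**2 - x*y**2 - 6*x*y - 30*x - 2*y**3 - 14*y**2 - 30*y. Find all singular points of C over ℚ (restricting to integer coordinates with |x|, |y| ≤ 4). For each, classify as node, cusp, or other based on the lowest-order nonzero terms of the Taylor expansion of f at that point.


Singular points: {(3, -3)}; classification: node.

Compute partial derivatives:
  f_x = -3*x**2 + 16*x - y**2 - 6*y - 30.
  f_y = -2*x*y - 6*x - 6*y**2 - 28*y - 30.
Scan x_0 ∈ {−4, ..., 4}. For each x_0, f_y(x_0, y) is a polynomial in y; find its integer roots y ∈ {−4, ..., 4}, then test f_x and f at those candidates.
  x = -4: f_y(-4, y) = -6*y**2 - 20*y - 6; vanishes at y ∈ {-3}. (-4, -3): f_x = -133 ≠ 0.
  x = -3: f_y(-3, y) = -6*y**2 - 22*y - 12; vanishes at y ∈ {-3}. (-3, -3): f_x = -96 ≠ 0.
  x = -2: f_y(-2, y) = -6*y**2 - 24*y - 18; vanishes at y ∈ {-3, -1}. (-2, -3): f_x = -65 ≠ 0; (-2, -1): f_x = -69 ≠ 0.
  x = -1: f_y(-1, y) = -6*y**2 - 26*y - 24; vanishes at y ∈ {-3}. (-1, -3): f_x = -40 ≠ 0.
  x = 0: f_y(0, y) = -6*y**2 - 28*y - 30; vanishes at y ∈ {-3}. (0, -3): f_x = -21 ≠ 0.
  x = 1: f_y(1, y) = -6*y**2 - 30*y - 36; vanishes at y ∈ {-3, -2}. (1, -3): f_x = -8 ≠ 0; (1, -2): f_x = -9 ≠ 0.
  x = 2: f_y(2, y) = -6*y**2 - 32*y - 42; vanishes at y ∈ {-3}. (2, -3): f_x = -1 ≠ 0.
  x = 3: f_y(3, y) = -6*y**2 - 34*y - 48; vanishes at y ∈ {-3}. (3, -3): f_x = 0, f = 0 — SINGULAR.
  x = 4: f_y(4, y) = -6*y**2 - 36*y - 54; vanishes at y ∈ {-3}. (4, -3): f_x = -5 ≠ 0.
Only singular point on the grid: (3, -3).
Classify: substitute x = 3 + u, y = -3 + v and expand: f = -u**3 - u**2 - u*v**2 - 2*v**3 + v**2.
No constant or linear terms (consistent with a singular point). Quadratic part: -u**2 + v**2. Cubic part: -u**3 - u*v**2 - 2*v**3.
The quadratic part v**2 - u**2 = (v − u)(v + u) splits into two distinct linear factors, so there are two distinct tangent lines y − -3 = ±(x − 3) — this is a node (ordinary double point).
Classification: node.


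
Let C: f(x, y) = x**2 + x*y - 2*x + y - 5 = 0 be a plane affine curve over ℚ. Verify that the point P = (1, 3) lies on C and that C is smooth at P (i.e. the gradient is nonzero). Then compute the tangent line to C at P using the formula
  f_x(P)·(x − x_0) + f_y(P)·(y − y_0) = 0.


Tangent line at P: 3*x + 2*y - 9 = 0.

Step 1: f(1, 3) = 0, so P lies on C.
Step 2: partial derivatives
  f_x(x, y) = 2*x + y - 2, f_y(x, y) = x + 1.
  f_x(P) = 3, f_y(P) = 2 (gradient nonzero, so P is smooth).
Step 3: tangent line at P: 3·(x − 1) + 2·(y − 3) = 0.
Expanding: 3*x + 2*y - 9 = 0.


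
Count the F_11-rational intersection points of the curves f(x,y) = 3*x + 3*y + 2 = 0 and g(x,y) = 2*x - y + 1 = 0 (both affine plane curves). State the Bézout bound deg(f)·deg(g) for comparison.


Common zeros: {(8, 6)}; count = 1; Bézout bound = 1.

deg(f) = 1, deg(g) = 1, so Bézout bound = 1.
Scan x ∈ F_11. For each x, list the y ∈ F_11 with f(x, y) ≡ 0 and those with g(x, y) ≡ 0 (mod 11); the common zeros in that column are the intersection.
  x = 0: f ≡ 0 at y ∈ {3}; g ≡ 0 at y ∈ {1}; common: ∅.
  x = 1: f ≡ 0 at y ∈ {2}; g ≡ 0 at y ∈ {3}; common: ∅.
  x = 2: f ≡ 0 at y ∈ {1}; g ≡ 0 at y ∈ {5}; common: ∅.
  x = 3: f ≡ 0 at y ∈ {0}; g ≡ 0 at y ∈ {7}; common: ∅.
  x = 4: f ≡ 0 at y ∈ {10}; g ≡ 0 at y ∈ {9}; common: ∅.
  x = 5: f ≡ 0 at y ∈ {9}; g ≡ 0 at y ∈ {0}; common: ∅.
  x = 6: f ≡ 0 at y ∈ {8}; g ≡ 0 at y ∈ {2}; common: ∅.
  x = 7: f ≡ 0 at y ∈ {7}; g ≡ 0 at y ∈ {4}; common: ∅.
  x = 8: f ≡ 0 at y ∈ {6}; g ≡ 0 at y ∈ {6}; common: {6}.
  x = 9: f ≡ 0 at y ∈ {5}; g ≡ 0 at y ∈ {8}; common: ∅.
  x = 10: f ≡ 0 at y ∈ {4}; g ≡ 0 at y ∈ {10}; common: ∅.
Collecting: common zeros = {(8, 6)}, so the count is 1.
Comparison with the Bézout bound: 1 ≤ 1 = deg(f)·deg(g), as expected for curves with no common component (the bound is attained).


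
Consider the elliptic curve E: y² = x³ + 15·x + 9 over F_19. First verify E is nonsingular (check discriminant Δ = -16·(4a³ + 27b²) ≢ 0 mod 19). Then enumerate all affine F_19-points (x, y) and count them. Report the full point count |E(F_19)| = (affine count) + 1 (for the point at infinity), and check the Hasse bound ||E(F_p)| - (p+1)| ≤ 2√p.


Affine points = {(0, 3), (0, 16), (1, 5), (1, 14), (2, 3), (2, 16), (3, 9), (3, 10), (4, 0), (5, 0), (6, 7), (6, 12), (7, 1), (7, 18), (10, 0), (11, 2), (11, 17), (12, 6), (12, 13), (13, 8), (13, 11), (17, 3), (17, 16)}; affine count = 23; |E(F_19)| = 24.

Discriminant check: Δ ∝ 4a³ + 27b² = 4·15³ + 27·9² = 4·3375 + 27·81 ≡ 12 (mod 19). Nonzero ⇒ E is nonsingular.
For each x ∈ F_19, compute rhs = x³ + 15·x + 9 mod 19, then count y ∈ F_19 with y² ≡ rhs.
  x = 0: rhs = 9, matching y values: 3, 16 (2 points).
  x = 1: rhs = 6, matching y values: 5, 14 (2 points).
  x = 2: rhs = 9, matching y values: 3, 16 (2 points).
  x = 3: rhs = 5, matching y values: 9, 10 (2 points).
  x = 4: rhs = 0, matching y values: 0 (1 points).
  x = 5: rhs = 0, matching y values: 0 (1 points).
  x = 6: rhs = 11, matching y values: 7, 12 (2 points).
  x = 7: rhs = 1, matching y values: 1, 18 (2 points).
  x = 8: rhs = 14, matching y values: none (0 points).
  x = 9: rhs = 18, matching y values: none (0 points).
  x = 10: rhs = 0, matching y values: 0 (1 points).
  x = 11: rhs = 4, matching y values: 2, 17 (2 points).
  x = 12: rhs = 17, matching y values: 6, 13 (2 points).
  x = 13: rhs = 7, matching y values: 8, 11 (2 points).
  x = 14: rhs = 18, matching y values: none (0 points).
  x = 15: rhs = 18, matching y values: none (0 points).
  x = 16: rhs = 13, matching y values: none (0 points).
  x = 17: rhs = 9, matching y values: 3, 16 (2 points).
  x = 18: rhs = 12, matching y values: none (0 points).
Total affine count: 23.
Full point count |E(F_19)| = 23 + 1 = 24.
Hasse bound: |24 − (19+1)| = |4| = 4 ≤ 2√19 ≈ 8.7178 ✓.


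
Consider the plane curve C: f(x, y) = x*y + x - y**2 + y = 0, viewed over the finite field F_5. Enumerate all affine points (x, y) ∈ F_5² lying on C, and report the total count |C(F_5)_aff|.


Affine F_5-points: {(0, 0), (0, 1), (4, 2), (4, 3)}; count = 4.

For each of the 25 pairs (x, y) ∈ F_5², evaluate f(x, y) mod 5. Record the zeros.
  x = 0: [0↦0, 1↦0, 2↦3, 3↦4, 4↦3]  zeros at y ∈ {0, 1}
  x = 1: [0↦1, 1↦2, 2↦1, 3↦3, 4↦3]  zeros at y ∈ ∅
  x = 2: [0↦2, 1↦4, 2↦4, 3↦2, 4↦3]  zeros at y ∈ ∅
  x = 3: [0↦3, 1↦1, 2↦2, 3↦1, 4↦3]  zeros at y ∈ ∅
  x = 4: [0↦4, 1↦3, 2↦0, 3↦0, 4↦3]  zeros at y ∈ {2, 3}
Collecting zeros: affine points = {(0, 0), (0, 1), (4, 2), (4, 3)}.
Total count |C(F_5)_aff| = 4.


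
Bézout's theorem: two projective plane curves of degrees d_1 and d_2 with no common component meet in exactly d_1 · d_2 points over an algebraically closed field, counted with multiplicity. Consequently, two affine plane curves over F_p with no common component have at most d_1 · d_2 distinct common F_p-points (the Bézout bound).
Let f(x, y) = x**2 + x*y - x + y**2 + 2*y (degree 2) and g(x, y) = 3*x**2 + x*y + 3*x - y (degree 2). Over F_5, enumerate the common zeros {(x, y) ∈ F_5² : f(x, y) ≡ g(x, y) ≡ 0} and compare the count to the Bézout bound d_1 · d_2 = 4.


Common zeros: {(0, 0), (3, 2)}; count = 2; Bézout bound = 4.

deg(f) = 2, deg(g) = 2, so Bézout bound = 4.
Scan x ∈ F_5. For each x, list the y ∈ F_5 with f(x, y) ≡ 0 and those with g(x, y) ≡ 0 (mod 5); the common zeros in that column are the intersection.
  x = 0: f ≡ 0 at y ∈ {0, 3}; g ≡ 0 at y ∈ {0}; common: {0}.
  x = 1: f ≡ 0 at y ∈ {0, 2}; g ≡ 0 at y ∈ ∅; common: ∅.
  x = 2: f ≡ 0 at y ∈ ∅; g ≡ 0 at y ∈ {2}; common: ∅.
  x = 3: f ≡ 0 at y ∈ {2, 3}; g ≡ 0 at y ∈ {2}; common: {2}.
  x = 4: f ≡ 0 at y ∈ ∅; g ≡ 0 at y ∈ {0}; common: ∅.
Collecting: common zeros = {(0, 0), (3, 2)}, so the count is 2.
Comparison with the Bézout bound: 2 ≤ 4 = deg(f)·deg(g), as expected for curves with no common component (the affine F_5-count falls short of the bound because intersections may lie at infinity, over extension fields, or carry multiplicity).


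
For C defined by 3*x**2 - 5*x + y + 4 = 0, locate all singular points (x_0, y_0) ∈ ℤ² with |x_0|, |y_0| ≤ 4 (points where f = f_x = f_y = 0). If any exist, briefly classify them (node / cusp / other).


No singular points in the scanned grid; C is smooth there.

Compute partial derivatives:
  f_x = 6*x - 5.
  f_y = 1.
f_y = 1 is a nonzero constant, so f_y never vanishes: no point (x, y) can satisfy f = f_x = f_y = 0. In particular no (x, y) ∈ {−4, ..., 4}² is singular; the curve is smooth.


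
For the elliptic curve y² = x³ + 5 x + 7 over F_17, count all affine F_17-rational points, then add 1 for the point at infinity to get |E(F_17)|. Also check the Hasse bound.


Affine points = {(1, 8), (1, 9), (2, 5), (2, 12), (3, 7), (3, 10), (5, 2), (5, 15), (6, 7), (6, 10), (8, 7), (8, 10), (9, 4), (9, 13), (11, 4), (11, 13), (13, 5), (13, 12), (14, 4), (14, 13), (16, 1), (16, 16)}; affine count = 22; |E(F_17)| = 23.

Discriminant check: Δ ∝ 4a³ + 27b² = 4·5³ + 27·7² = 4·125 + 27·49 ≡ 4 (mod 17). Nonzero ⇒ E is nonsingular.
For each x ∈ F_17, compute rhs = x³ + 5·x + 7 mod 17, then count y ∈ F_17 with y² ≡ rhs.
  x = 0: rhs = 7, matching y values: none (0 points).
  x = 1: rhs = 13, matching y values: 8, 9 (2 points).
  x = 2: rhs = 8, matching y values: 5, 12 (2 points).
  x = 3: rhs = 15, matching y values: 7, 10 (2 points).
  x = 4: rhs = 6, matching y values: none (0 points).
  x = 5: rhs = 4, matching y values: 2, 15 (2 points).
  x = 6: rhs = 15, matching y values: 7, 10 (2 points).
  x = 7: rhs = 11, matching y values: none (0 points).
  x = 8: rhs = 15, matching y values: 7, 10 (2 points).
  x = 9: rhs = 16, matching y values: 4, 13 (2 points).
  x = 10: rhs = 3, matching y values: none (0 points).
  x = 11: rhs = 16, matching y values: 4, 13 (2 points).
  x = 12: rhs = 10, matching y values: none (0 points).
  x = 13: rhs = 8, matching y values: 5, 12 (2 points).
  x = 14: rhs = 16, matching y values: 4, 13 (2 points).
  x = 15: rhs = 6, matching y values: none (0 points).
  x = 16: rhs = 1, matching y values: 1, 16 (2 points).
Total affine count: 22.
Full point count |E(F_17)| = 22 + 1 = 23.
Hasse bound: |23 − (17+1)| = |5| = 5 ≤ 2√17 ≈ 8.2462 ✓.


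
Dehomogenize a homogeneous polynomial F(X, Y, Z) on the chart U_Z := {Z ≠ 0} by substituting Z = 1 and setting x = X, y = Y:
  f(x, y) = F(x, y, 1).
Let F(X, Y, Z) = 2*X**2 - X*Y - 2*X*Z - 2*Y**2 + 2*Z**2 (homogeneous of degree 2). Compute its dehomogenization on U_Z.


f(x, y) = 2*x**2 - x*y - 2*x - 2*y**2 + 2

On U_Z we set Z = 1. Each monomial c·X^i·Y^j·Z^k in F becomes c·x^i·y^j·1^k = c·x^i·y^j.
Substituting Z = 1: F(X, Y, 1) = 2*x**2 - x*y - 2*x - 2*y**2 + 2.
Note: deg(f) ≤ deg(F) = 2; strict inequality happens when F is divisible by Z (lost terms).


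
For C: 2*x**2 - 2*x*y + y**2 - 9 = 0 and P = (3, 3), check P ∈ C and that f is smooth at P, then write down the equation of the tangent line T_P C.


Tangent line at P: 6*x - 18 = 0.

Step 1: f(3, 3) = 0, so P lies on C.
Step 2: partial derivatives
  f_x(x, y) = 4*x - 2*y, f_y(x, y) = -2*x + 2*y.
  f_x(P) = 6, f_y(P) = 0 (gradient nonzero, so P is smooth).
Step 3: tangent line at P: 6·(x − 3) + 0·(y − 3) = 0.
Expanding: 6*x - 18 = 0.


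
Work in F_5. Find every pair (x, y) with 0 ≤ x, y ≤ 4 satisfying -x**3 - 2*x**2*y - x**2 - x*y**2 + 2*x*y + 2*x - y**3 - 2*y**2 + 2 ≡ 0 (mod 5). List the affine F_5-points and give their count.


Affine F_5-points: {(1, 4), (2, 1), (2, 4), (3, 2), (3, 4), (4, 0), (4, 2)}; count = 7.

For each of the 25 pairs (x, y) ∈ F_5², evaluate f(x, y) mod 5. Record the zeros.
  x = 0: [0↦2, 1↦4, 2↦1, 3↦2, 4↦1]  zeros at y ∈ ∅
  x = 1: [0↦2, 1↦3, 2↦2, 3↦3, 4↦0]  zeros at y ∈ {4}
  x = 2: [0↦4, 1↦0, 2↦2, 3↦4, 4↦0]  zeros at y ∈ {1, 4}
  x = 3: [0↦2, 1↦4, 2↦0, 3↦4, 4↦0]  zeros at y ∈ {2, 4}
  x = 4: [0↦0, 1↦4, 2↦0, 3↦2, 4↦4]  zeros at y ∈ {0, 2}
Collecting zeros: affine points = {(1, 4), (2, 1), (2, 4), (3, 2), (3, 4), (4, 0), (4, 2)}.
Total count |C(F_5)_aff| = 7.


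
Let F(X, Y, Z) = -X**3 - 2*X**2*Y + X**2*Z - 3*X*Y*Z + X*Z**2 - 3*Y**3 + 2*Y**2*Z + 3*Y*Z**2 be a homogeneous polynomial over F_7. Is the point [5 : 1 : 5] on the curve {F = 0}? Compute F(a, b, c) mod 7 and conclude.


F(5,1,5) ≡ 5 (mod 7); P is NOT on the curve.

Evaluate F(5, 1, 5) term-by-term (mod 7).
  -X**3 ↦ -1·125·1·1 = -125
  -2*X**2*Y ↦ -2·25·1·1 = -50
  X**2*Z ↦ 1·25·1·5 = 125
  -3*X*Y*Z ↦ -3·5·1·5 = -75
  X*Z**2 ↦ 1·5·1·25 = 125
  -3*Y**3 ↦ -3·1·1·1 = -3
  2*Y**2*Z ↦ 2·1·1·5 = 10
  3*Y*Z**2 ↦ 3·1·1·25 = 75
Sum: F(5, 1, 5) = (-125) + (-50) + (125) + (-75) + (125) + (-3) + (10) + (75) = 82.
Reducing mod 7: 82 ≡ 5 (mod 7).
Since F(a, b, c) ≡ 5 ≠ 0 (mod 7), P does NOT lie on the curve.


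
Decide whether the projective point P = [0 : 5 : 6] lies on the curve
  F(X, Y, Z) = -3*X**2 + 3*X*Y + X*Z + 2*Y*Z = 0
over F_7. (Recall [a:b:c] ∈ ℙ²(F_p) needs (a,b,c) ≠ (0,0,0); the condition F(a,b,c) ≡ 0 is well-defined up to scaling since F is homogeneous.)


F(0,5,6) ≡ 4 (mod 7); P is NOT on the curve.

Evaluate F(0, 5, 6) term-by-term (mod 7).
  -3*X**2 ↦ -3·0·1·1 = 0
  3*X*Y ↦ 3·0·5·1 = 0
  X*Z ↦ 1·0·1·6 = 0
  2*Y*Z ↦ 2·1·5·6 = 60
Sum: F(0, 5, 6) = (0) + (0) + (0) + (60) = 60.
Reducing mod 7: 60 ≡ 4 (mod 7).
Since F(a, b, c) ≡ 4 ≠ 0 (mod 7), P does NOT lie on the curve.


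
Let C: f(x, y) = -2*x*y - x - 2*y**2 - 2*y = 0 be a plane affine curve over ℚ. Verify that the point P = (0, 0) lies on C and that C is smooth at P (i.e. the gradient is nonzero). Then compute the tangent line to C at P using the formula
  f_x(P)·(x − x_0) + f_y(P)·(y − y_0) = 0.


Tangent line at P: -x - 2*y = 0.

Step 1: f(0, 0) = 0, so P lies on C.
Step 2: partial derivatives
  f_x(x, y) = -2*y - 1, f_y(x, y) = -2*x - 4*y - 2.
  f_x(P) = -1, f_y(P) = -2 (gradient nonzero, so P is smooth).
Step 3: tangent line at P: -1·(x − 0) + -2·(y − 0) = 0.
Expanding: -x - 2*y = 0.


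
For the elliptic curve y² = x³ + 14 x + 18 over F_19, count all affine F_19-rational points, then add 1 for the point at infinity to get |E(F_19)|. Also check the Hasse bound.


Affine points = {(2, 4), (2, 15), (3, 7), (3, 12), (4, 9), (4, 10), (5, 2), (5, 17), (16, 5), (16, 14), (17, 1), (17, 18)}; affine count = 12; |E(F_19)| = 13.

Discriminant check: Δ ∝ 4a³ + 27b² = 4·14³ + 27·18² = 4·2744 + 27·324 ≡ 2 (mod 19). Nonzero ⇒ E is nonsingular.
For each x ∈ F_19, compute rhs = x³ + 14·x + 18 mod 19, then count y ∈ F_19 with y² ≡ rhs.
  x = 0: rhs = 18, matching y values: none (0 points).
  x = 1: rhs = 14, matching y values: none (0 points).
  x = 2: rhs = 16, matching y values: 4, 15 (2 points).
  x = 3: rhs = 11, matching y values: 7, 12 (2 points).
  x = 4: rhs = 5, matching y values: 9, 10 (2 points).
  x = 5: rhs = 4, matching y values: 2, 17 (2 points).
  x = 6: rhs = 14, matching y values: none (0 points).
  x = 7: rhs = 3, matching y values: none (0 points).
  x = 8: rhs = 15, matching y values: none (0 points).
  x = 9: rhs = 18, matching y values: none (0 points).
  x = 10: rhs = 18, matching y values: none (0 points).
  x = 11: rhs = 2, matching y values: none (0 points).
  x = 12: rhs = 14, matching y values: none (0 points).
  x = 13: rhs = 3, matching y values: none (0 points).
  x = 14: rhs = 13, matching y values: none (0 points).
  x = 15: rhs = 12, matching y values: none (0 points).
  x = 16: rhs = 6, matching y values: 5, 14 (2 points).
  x = 17: rhs = 1, matching y values: 1, 18 (2 points).
  x = 18: rhs = 3, matching y values: none (0 points).
Total affine count: 12.
Full point count |E(F_19)| = 12 + 1 = 13.
Hasse bound: |13 − (19+1)| = |-7| = 7 ≤ 2√19 ≈ 8.7178 ✓.


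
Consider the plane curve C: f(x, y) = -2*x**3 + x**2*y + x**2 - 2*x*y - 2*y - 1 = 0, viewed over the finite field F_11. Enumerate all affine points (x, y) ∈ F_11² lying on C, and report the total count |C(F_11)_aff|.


Affine F_11-points: {(0, 5), (1, 3), (2, 10), (3, 2), (4, 6), (5, 3), (7, 0), (7, 1), (7, 2), (7, 3), (7, 4), (7, 5), (7, 6), (7, 7), (7, 8), (7, 9), (7, 10), (8, 2), (9, 6), (10, 9)}; count = 20.

For each of the 121 pairs (x, y) ∈ F_11², evaluate f(x, y) mod 11. Record the zeros.
  x = 0: [0↦10, 1↦8, 2↦6, 3↦4, 4↦2, 5↦0, 6↦9, 7↦7, 8↦5, 9↦3, 10↦1]  zeros at y ∈ {5}
  x = 1: [0↦9, 1↦6, 2↦3, 3↦0, 4↦8, 5↦5, 6↦2, 7↦10, 8↦7, 9↦4, 10↦1]  zeros at y ∈ {3}
  x = 2: [0↦9, 1↦7, 2↦5, 3↦3, 4↦1, 5↦10, 6↦8, 7↦6, 8↦4, 9↦2, 10↦0]  zeros at y ∈ {10}
  x = 3: [0↦9, 1↦10, 2↦0, 3↦1, 4↦2, 5↦3, 6↦4, 7↦5, 8↦6, 9↦7, 10↦8]  zeros at y ∈ {2}
  x = 4: [0↦8, 1↦3, 2↦9, 3↦4, 4↦10, 5↦5, 6↦0, 7↦6, 8↦1, 9↦7, 10↦2]  zeros at y ∈ {6}
  x = 5: [0↦5, 1↦7, 2↦9, 3↦0, 4↦2, 5↦4, 6↦6, 7↦8, 8↦10, 9↦1, 10↦3]  zeros at y ∈ {3}
  x = 6: [0↦10, 1↦10, 2↦10, 3↦10, 4↦10, 5↦10, 6↦10, 7↦10, 8↦10, 9↦10, 10↦10]  zeros at y ∈ ∅
  x = 7: [0↦0, 1↦0, 2↦0, 3↦0, 4↦0, 5↦0, 6↦0, 7↦0, 8↦0, 9↦0, 10↦0]  zeros at y ∈ {0, 1, 2, 3, 4, 5, 6, 7, 8, 9, 10}
  x = 8: [0↦7, 1↦9, 2↦0, 3↦2, 4↦4, 5↦6, 6↦8, 7↦10, 8↦1, 9↦3, 10↦5]  zeros at y ∈ {2}
  x = 9: [0↦8, 1↦3, 2↦9, 3↦4, 4↦10, 5↦5, 6↦0, 7↦6, 8↦1, 9↦7, 10↦2]  zeros at y ∈ {6}
  x = 10: [0↦2, 1↦3, 2↦4, 3↦5, 4↦6, 5↦7, 6↦8, 7↦9, 8↦10, 9↦0, 10↦1]  zeros at y ∈ {9}
Collecting zeros: affine points = {(0, 5), (1, 3), (2, 10), (3, 2), (4, 6), (5, 3), (7, 0), (7, 1), (7, 2), (7, 3), (7, 4), (7, 5), (7, 6), (7, 7), (7, 8), (7, 9), (7, 10), (8, 2), (9, 6), (10, 9)}.
Total count |C(F_11)_aff| = 20.


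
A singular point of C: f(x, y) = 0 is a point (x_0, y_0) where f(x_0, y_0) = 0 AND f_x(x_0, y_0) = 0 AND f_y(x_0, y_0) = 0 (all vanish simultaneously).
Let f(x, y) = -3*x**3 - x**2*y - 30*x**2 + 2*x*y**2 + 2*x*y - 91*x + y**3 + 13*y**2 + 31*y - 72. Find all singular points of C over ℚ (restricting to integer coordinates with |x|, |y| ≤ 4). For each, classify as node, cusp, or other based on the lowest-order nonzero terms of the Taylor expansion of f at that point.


Singular points: {(-3, -2)}; classification: node.

Compute partial derivatives:
  f_x = -9*x**2 - 2*x*y - 60*x + 2*y**2 + 2*y - 91.
  f_y = -x**2 + 4*x*y + 2*x + 3*y**2 + 26*y + 31.
Scan x_0 ∈ {−4, ..., 4}. For each x_0, f_y(x_0, y) is a polynomial in y; find its integer roots y ∈ {−4, ..., 4}, then test f_x and f at those candidates.
  x = -4: f_y(-4, y) = 3*y**2 + 10*y + 7; vanishes at y ∈ {-1}. (-4, -1): f_x = -3 ≠ 0.
  x = -3: f_y(-3, y) = 3*y**2 + 14*y + 16; vanishes at y ∈ {-2}. (-3, -2): f_x = 0, f = 0 — SINGULAR.
  x = -2: f_y(-2, y) = 3*y**2 + 18*y + 23; no integer root y with |y| ≤ 4.
  x = -1: f_y(-1, y) = 3*y**2 + 22*y + 28; no integer root y with |y| ≤ 4.
  x = 0: f_y(0, y) = 3*y**2 + 26*y + 31; no integer root y with |y| ≤ 4.
  x = 1: f_y(1, y) = 3*y**2 + 30*y + 32; no integer root y with |y| ≤ 4.
  x = 2: f_y(2, y) = 3*y**2 + 34*y + 31; vanishes at y ∈ {-1}. (2, -1): f_x = -243 ≠ 0.
  x = 3: f_y(3, y) = 3*y**2 + 38*y + 28; no integer root y with |y| ≤ 4.
  x = 4: f_y(4, y) = 3*y**2 + 42*y + 23; no integer root y with |y| ≤ 4.
Only singular point on the grid: (-3, -2).
Classify: substitute x = -3 + u, y = -2 + v and expand: f = -3*u**3 - u**2*v - u**2 + 2*u*v**2 + v**3 + v**2.
No constant or linear terms (consistent with a singular point). Quadratic part: -u**2 + v**2. Cubic part: -3*u**3 - u**2*v + 2*u*v**2 + v**3.
The quadratic part v**2 - u**2 = (v − u)(v + u) splits into two distinct linear factors, so there are two distinct tangent lines y − -2 = ±(x − -3) — this is a node (ordinary double point).
Classification: node.


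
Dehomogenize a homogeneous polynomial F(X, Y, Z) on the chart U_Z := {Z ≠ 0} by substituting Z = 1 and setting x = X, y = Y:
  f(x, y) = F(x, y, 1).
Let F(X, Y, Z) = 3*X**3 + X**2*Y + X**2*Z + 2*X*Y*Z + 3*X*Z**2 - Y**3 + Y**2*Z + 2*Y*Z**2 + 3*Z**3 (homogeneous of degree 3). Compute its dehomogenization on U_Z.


f(x, y) = 3*x**3 + x**2*y + x**2 + 2*x*y + 3*x - y**3 + y**2 + 2*y + 3

On U_Z we set Z = 1. Each monomial c·X^i·Y^j·Z^k in F becomes c·x^i·y^j·1^k = c·x^i·y^j.
Substituting Z = 1: F(X, Y, 1) = 3*x**3 + x**2*y + x**2 + 2*x*y + 3*x - y**3 + y**2 + 2*y + 3.
Note: deg(f) ≤ deg(F) = 3; strict inequality happens when F is divisible by Z (lost terms).


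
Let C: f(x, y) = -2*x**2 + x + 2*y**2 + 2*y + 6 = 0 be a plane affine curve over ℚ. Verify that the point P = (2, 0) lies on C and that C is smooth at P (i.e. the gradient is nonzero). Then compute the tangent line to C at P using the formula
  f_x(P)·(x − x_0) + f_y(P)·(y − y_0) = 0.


Tangent line at P: -7*x + 2*y + 14 = 0.

Step 1: f(2, 0) = 0, so P lies on C.
Step 2: partial derivatives
  f_x(x, y) = 1 - 4*x, f_y(x, y) = 4*y + 2.
  f_x(P) = -7, f_y(P) = 2 (gradient nonzero, so P is smooth).
Step 3: tangent line at P: -7·(x − 2) + 2·(y − 0) = 0.
Expanding: -7*x + 2*y + 14 = 0.


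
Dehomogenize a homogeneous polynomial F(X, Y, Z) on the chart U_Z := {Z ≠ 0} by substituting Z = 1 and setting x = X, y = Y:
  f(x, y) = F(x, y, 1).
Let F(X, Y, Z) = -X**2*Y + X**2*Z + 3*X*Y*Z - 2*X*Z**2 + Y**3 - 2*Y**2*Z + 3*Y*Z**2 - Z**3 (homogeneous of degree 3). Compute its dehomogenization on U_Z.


f(x, y) = -x**2*y + x**2 + 3*x*y - 2*x + y**3 - 2*y**2 + 3*y - 1

On U_Z we set Z = 1. Each monomial c·X^i·Y^j·Z^k in F becomes c·x^i·y^j·1^k = c·x^i·y^j.
Substituting Z = 1: F(X, Y, 1) = -x**2*y + x**2 + 3*x*y - 2*x + y**3 - 2*y**2 + 3*y - 1.
Note: deg(f) ≤ deg(F) = 3; strict inequality happens when F is divisible by Z (lost terms).


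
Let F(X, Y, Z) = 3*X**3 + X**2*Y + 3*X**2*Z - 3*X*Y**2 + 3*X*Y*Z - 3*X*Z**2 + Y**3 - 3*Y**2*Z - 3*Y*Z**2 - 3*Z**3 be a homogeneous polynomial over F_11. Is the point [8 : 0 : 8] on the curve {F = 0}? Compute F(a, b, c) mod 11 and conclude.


F(8,0,8) ≡ 0 (mod 11); P is on the curve.

Evaluate F(8, 0, 8) term-by-term (mod 11).
  3*X**3 ↦ 3·512·1·1 = 1536
  X**2*Y ↦ 1·64·0·1 = 0
  3*X**2*Z ↦ 3·64·1·8 = 1536
  -3*X*Y**2 ↦ -3·8·0·1 = 0
  3*X*Y*Z ↦ 3·8·0·8 = 0
  -3*X*Z**2 ↦ -3·8·1·64 = -1536
  Y**3 ↦ 1·1·0·1 = 0
  -3*Y**2*Z ↦ -3·1·0·8 = 0
  -3*Y*Z**2 ↦ -3·1·0·64 = 0
  -3*Z**3 ↦ -3·1·1·512 = -1536
Sum: F(8, 0, 8) = (1536) + (0) + (1536) + (0) + (0) + (-1536) + (0) + (0) + (0) + (-1536) = 0.
Reducing mod 11: 0 ≡ 0 (mod 11).
Since F(a, b, c) ≡ 0 (mod 11), P lies on the curve.


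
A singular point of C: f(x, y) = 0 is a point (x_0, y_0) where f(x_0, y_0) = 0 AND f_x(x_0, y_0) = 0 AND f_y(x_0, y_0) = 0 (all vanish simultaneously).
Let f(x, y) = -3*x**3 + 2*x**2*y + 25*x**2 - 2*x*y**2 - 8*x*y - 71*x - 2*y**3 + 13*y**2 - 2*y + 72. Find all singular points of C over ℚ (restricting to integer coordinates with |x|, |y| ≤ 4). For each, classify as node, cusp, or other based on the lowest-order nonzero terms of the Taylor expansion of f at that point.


Singular points: {(3, 1)}; classification: cusp.

Compute partial derivatives:
  f_x = -9*x**2 + 4*x*y + 50*x - 2*y**2 - 8*y - 71.
  f_y = 2*x**2 - 4*x*y - 8*x - 6*y**2 + 26*y - 2.
Scan x_0 ∈ {−4, ..., 4}. For each x_0, f_y(x_0, y) is a polynomial in y; find its integer roots y ∈ {−4, ..., 4}, then test f_x and f at those candidates.
  x = -4: f_y(-4, y) = -6*y**2 + 42*y + 62; no integer root y with |y| ≤ 4.
  x = -3: f_y(-3, y) = -6*y**2 + 38*y + 40; no integer root y with |y| ≤ 4.
  x = -2: f_y(-2, y) = -6*y**2 + 34*y + 22; no integer root y with |y| ≤ 4.
  x = -1: f_y(-1, y) = -6*y**2 + 30*y + 8; no integer root y with |y| ≤ 4.
  x = 0: f_y(0, y) = -6*y**2 + 26*y - 2; no integer root y with |y| ≤ 4.
  x = 1: f_y(1, y) = -6*y**2 + 22*y - 8; no integer root y with |y| ≤ 4.
  x = 2: f_y(2, y) = -6*y**2 + 18*y - 10; no integer root y with |y| ≤ 4.
  x = 3: f_y(3, y) = -6*y**2 + 14*y - 8; vanishes at y ∈ {1}. (3, 1): f_x = 0, f = 0 — SINGULAR.
  x = 4: f_y(4, y) = -6*y**2 + 10*y - 2; no integer root y with |y| ≤ 4.
Only singular point on the grid: (3, 1).
Classify: substitute x = 3 + u, y = 1 + v and expand: f = -3*u**3 + 2*u**2*v - 2*u*v**2 - 2*v**3 + v**2.
No constant or linear terms (consistent with a singular point). Quadratic part: v**2. Cubic part: -3*u**3 + 2*u**2*v - 2*u*v**2 - 2*v**3.
The quadratic part v**2 is a perfect square, so there is a single (double) tangent line v = 0, i.e. y = 1. Restricting the cubic part to that line (v = 0) leaves -3*u**3 ≠ 0, so f is not divisible by v and the branch is v² ≈ 3*u**3 to lowest order — this is a cusp.
Classification: cusp.


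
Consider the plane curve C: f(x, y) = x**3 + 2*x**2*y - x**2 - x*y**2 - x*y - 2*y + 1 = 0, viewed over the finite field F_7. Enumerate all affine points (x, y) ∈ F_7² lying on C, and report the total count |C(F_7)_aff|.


Affine F_7-points: {(0, 4), (2, 1), (4, 0), (4, 3)}; count = 4.

For each of the 49 pairs (x, y) ∈ F_7², evaluate f(x, y) mod 7. Record the zeros.
  x = 0: [0↦1, 1↦6, 2↦4, 3↦2, 4↦0, 5↦5, 6↦3]  zeros at y ∈ {4}
  x = 1: [0↦1, 1↦6, 2↦2, 3↦3, 4↦2, 5↦6, 6↦1]  zeros at y ∈ ∅
  x = 2: [0↦5, 1↦0, 2↦5, 3↦6, 4↦3, 5↦3, 6↦6]  zeros at y ∈ {1}
  x = 3: [0↦5, 1↦1, 2↦5, 3↦3, 4↦2, 5↦2, 6↦3]  zeros at y ∈ ∅
  x = 4: [0↦0, 1↦1, 2↦1, 3↦0, 4↦5, 5↦2, 6↦5]  zeros at y ∈ {0, 3}
  x = 5: [0↦3, 1↦6, 2↦6, 3↦3, 4↦4, 5↦2, 6↦4]  zeros at y ∈ ∅
  x = 6: [0↦6, 1↦1, 2↦5, 3↦4, 4↦5, 5↦1, 6↦6]  zeros at y ∈ ∅
Collecting zeros: affine points = {(0, 4), (2, 1), (4, 0), (4, 3)}.
Total count |C(F_7)_aff| = 4.
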